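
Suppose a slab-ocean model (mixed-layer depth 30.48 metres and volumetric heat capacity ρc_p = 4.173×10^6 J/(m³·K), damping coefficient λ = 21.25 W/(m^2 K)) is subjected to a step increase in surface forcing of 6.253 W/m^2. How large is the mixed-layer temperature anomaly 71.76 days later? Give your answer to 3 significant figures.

Areal heat capacity C = ρc_p × D = 4.173×10^6 × 30.48 = 1.27×10^8 J/(m²·K).
τ = C / λ = 1.27×10^8 / 21.25 = 5.99×10^6 s.
Equilibrium anomaly ΔT_eq = F / λ = 6.253 / 21.25 = 0.294 K.
t = 71.76 days = 6.20×10^6 s, so t/τ = 1.04.
ΔT(t) = ΔT_eq (1 − e^(−t/τ)) = 0.294 × (1 − e^−1.04) = 0.190 K.

0.190 K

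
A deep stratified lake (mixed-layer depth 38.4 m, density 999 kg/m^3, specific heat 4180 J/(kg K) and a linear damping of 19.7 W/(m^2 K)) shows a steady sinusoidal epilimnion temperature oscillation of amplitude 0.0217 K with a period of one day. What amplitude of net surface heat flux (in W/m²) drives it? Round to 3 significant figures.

Areal heat capacity C = ρ c_p D = 999 × 4180 × 38.4 = 1.60×10^8 J/(m²·K).
ω = 2π / 86400 s = 7.27×10^-5 s⁻¹.
√((Cω)² + λ²) = √((11700)² + 19.7²) = 11700 W/(m²·K).
F₀ = A × √((Cω)²+λ²) = 0.0217 × 11700 = 253 W/m².

253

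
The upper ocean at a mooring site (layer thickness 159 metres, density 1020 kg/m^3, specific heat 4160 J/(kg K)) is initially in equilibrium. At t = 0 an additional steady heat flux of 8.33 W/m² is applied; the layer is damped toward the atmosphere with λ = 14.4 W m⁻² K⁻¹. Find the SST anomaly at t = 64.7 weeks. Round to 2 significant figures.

0.33 K

Areal heat capacity C = ρ c_p D = 1020 × 4160 × 159 = 6.75×10^8 J m⁻² K⁻¹.
τ = C / λ = 6.75×10^8 / 14.4 = 4.69×10^7 s.
Equilibrium anomaly ΔT_eq = F / λ = 8.33 / 14.4 = 0.578 K.
t = 64.7 weeks = 3.91×10^7 s, so t/τ = 0.835.
ΔT(t) = ΔT_eq (1 − e^(−t/τ)) = 0.578 × (1 − e^−0.835) = 0.328 K.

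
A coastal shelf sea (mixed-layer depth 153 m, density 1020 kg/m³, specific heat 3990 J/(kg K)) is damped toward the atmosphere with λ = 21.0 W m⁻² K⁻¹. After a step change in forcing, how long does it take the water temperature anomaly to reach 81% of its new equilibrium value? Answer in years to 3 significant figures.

Areal heat capacity C = ρ c_p D = 1020 × 3990 × 153 = 6.23×10^8 J/(m^2 K).
τ = C / λ = 6.23×10^8 / 21.0 = 2.97×10^7 s.
Fraction reached: 1 − e^(−t/τ) = 0.81 ⇒ t = −τ ln(1 − 0.81) = τ × 1.66.
t = 4.92×10^7 s = 1.56 years.

1.56 years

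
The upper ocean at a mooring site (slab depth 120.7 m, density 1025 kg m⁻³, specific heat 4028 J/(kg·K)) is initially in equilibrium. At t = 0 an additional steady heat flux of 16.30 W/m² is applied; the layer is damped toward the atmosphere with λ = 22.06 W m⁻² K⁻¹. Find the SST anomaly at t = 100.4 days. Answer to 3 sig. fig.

0.236 K

Areal heat capacity C = ρ c_p D = 1025 × 4028 × 120.7 = 4.98×10^8 J/(m^2 K).
τ = C / λ = 4.98×10^8 / 22.06 = 2.26×10^7 s.
Equilibrium anomaly ΔT_eq = F / λ = 16.30 / 22.06 = 0.739 K.
t = 100.4 days = 8.67×10^6 s, so t/τ = 0.384.
ΔT(t) = ΔT_eq (1 − e^(−t/τ)) = 0.739 × (1 − e^−0.384) = 0.236 K.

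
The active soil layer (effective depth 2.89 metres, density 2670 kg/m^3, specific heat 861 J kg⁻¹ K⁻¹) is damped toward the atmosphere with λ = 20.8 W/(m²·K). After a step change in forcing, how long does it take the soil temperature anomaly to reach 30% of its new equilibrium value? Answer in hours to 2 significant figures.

32 hours

Areal heat capacity C = ρ c_p D = 2670 × 861 × 2.89 = 6.64×10^6 J m⁻² K⁻¹.
τ = C / λ = 6.64×10^6 / 20.8 = 3.19×10^5 s.
Fraction reached: 1 − e^(−t/τ) = 0.30 ⇒ t = −τ ln(1 − 0.30) = τ × 0.357.
t = 1.14×10^5 s = 31.6 hours.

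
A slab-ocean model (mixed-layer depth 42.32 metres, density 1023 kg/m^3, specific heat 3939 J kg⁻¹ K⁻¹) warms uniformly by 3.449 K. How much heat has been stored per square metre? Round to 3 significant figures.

5.88×10^8

Areal heat capacity C = ρ c_p D = 1023 × 3939 × 42.32 = 1.71×10^8 J m⁻² K⁻¹.
ΔQ = C ΔT = 1.71×10^8 × 3.449 = 5.88×10^8 J/m².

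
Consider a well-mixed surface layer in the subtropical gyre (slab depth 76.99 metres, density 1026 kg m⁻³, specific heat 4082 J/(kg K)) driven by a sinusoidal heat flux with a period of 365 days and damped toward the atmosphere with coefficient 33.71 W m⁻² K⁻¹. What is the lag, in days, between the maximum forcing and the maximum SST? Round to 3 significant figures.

Areal heat capacity C = ρ c_p D = 1026 × 4082 × 76.99 = 3.22×10^8 J/(m^2 K).
ω = 2π / 3.15×10^7 s = 1.99×10^-7 s⁻¹.
Phase lag φ = arctan(Cω/λ) = arctan(64.2/33.71) = 1.09 rad.
Time lag = φ / ω = 1.09 / 1.99×10^-7 = 5.46×10^6 s = 63.2 days.

63.2 days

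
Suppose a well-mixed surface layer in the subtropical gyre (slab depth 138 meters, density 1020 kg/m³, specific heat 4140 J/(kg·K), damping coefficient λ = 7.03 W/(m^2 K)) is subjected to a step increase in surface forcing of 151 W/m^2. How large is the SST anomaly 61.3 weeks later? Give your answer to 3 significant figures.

7.75 K

Areal heat capacity C = ρ c_p D = 1020 × 4140 × 138 = 5.83×10^8 J/(m²·K).
τ = C / λ = 5.83×10^8 / 7.03 = 8.29×10^7 s.
Equilibrium anomaly ΔT_eq = F / λ = 151 / 7.03 = 21.5 K.
t = 61.3 weeks = 3.71×10^7 s, so t/τ = 0.447.
ΔT(t) = ΔT_eq (1 − e^(−t/τ)) = 21.5 × (1 − e^−0.447) = 7.75 K.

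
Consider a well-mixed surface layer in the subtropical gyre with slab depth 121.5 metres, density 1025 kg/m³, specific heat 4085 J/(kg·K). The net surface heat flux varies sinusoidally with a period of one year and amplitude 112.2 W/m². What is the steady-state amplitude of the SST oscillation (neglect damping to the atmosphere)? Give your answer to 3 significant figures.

1.11 K

Areal heat capacity C = ρ c_p D = 1025 × 4085 × 121.5 = 5.09×10^8 J m⁻² K⁻¹.
Angular frequency ω = 2π / T = 2π / 3.15×10^7 s = 1.99×10^-7 s⁻¹.
Cω = 5.09×10^8 × 1.99×10^-7 = 101 W/(m²·K).
Amplitude A = F₀ / (Cω) = 112.2 / 101 = 1.11 K.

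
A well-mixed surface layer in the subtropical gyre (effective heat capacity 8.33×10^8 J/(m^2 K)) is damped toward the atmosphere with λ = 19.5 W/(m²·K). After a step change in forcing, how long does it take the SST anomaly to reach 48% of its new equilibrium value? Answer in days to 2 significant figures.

320 days

Areal heat capacity C = 8.33×10^8 J/(m^2 K) (given).
τ = C / λ = 8.33×10^8 / 19.5 = 4.27×10^7 s.
Fraction reached: 1 − e^(−t/τ) = 0.48 ⇒ t = −τ ln(1 − 0.48) = τ × 0.654.
t = 2.79×10^7 s = 323 days.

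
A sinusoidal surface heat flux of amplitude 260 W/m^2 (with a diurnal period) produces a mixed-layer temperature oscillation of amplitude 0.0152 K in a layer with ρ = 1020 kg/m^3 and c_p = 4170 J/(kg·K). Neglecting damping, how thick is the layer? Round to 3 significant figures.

55.3 m

ω = 2π / 86400 s = 7.27×10^-5 s⁻¹.
Required C = F₀ / (A ω) = 260 / (0.0152 × 7.27×10^-5) = 2.35×10^8 J/(m²·K).
D = C / (ρ c_p) = 2.35×10^8 / (1020 × 4170) = 55.3 m.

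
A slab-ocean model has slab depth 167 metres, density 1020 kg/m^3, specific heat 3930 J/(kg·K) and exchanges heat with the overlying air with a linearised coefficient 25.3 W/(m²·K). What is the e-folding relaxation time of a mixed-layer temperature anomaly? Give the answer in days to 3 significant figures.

306 days

Areal heat capacity C = ρ c_p D = 1020 × 3930 × 167 = 6.69×10^8 J/(m^2 K).
Relaxation time τ = C / λ = 6.69×10^8 / 25.3 = 2.65×10^7 s.
In days: 2.65×10^7 s / (86400 s/day) = 306 days.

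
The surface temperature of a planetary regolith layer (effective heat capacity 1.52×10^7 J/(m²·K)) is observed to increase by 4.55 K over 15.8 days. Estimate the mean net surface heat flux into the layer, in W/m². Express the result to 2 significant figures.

Areal heat capacity C = 1.52×10^7 J/(m²·K) (given).
Required heat per unit area: Q = C ΔT = 1.52×10^7 × 4.55 = 6.92×10^7 J/m².
Flux F = Q / Δt = 6.92×10^7 / 1.37×10^6 s = 50.7 W/m².

51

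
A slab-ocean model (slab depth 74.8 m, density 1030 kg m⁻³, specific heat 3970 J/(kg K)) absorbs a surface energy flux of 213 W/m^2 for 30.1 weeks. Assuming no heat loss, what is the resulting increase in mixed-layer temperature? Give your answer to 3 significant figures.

12.7 K

Areal heat capacity C = ρ c_p D = 1030 × 3970 × 74.8 = 3.06×10^8 J m⁻² K⁻¹.
Net heat input Q = F Δt = 213 × (30.1 weeks × 6.048×10^5 s/week) = 3.88×10^9 J/m².
ΔT = Q / C = 3.88×10^9 / 3.06×10^8 = 12.7 K.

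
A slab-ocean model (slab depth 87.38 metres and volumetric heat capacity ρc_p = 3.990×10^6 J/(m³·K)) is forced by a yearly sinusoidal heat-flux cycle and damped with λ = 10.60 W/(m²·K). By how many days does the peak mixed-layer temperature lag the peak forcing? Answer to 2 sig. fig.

82 days

Areal heat capacity C = ρc_p × D = 3.990×10^6 × 87.38 = 3.49×10^8 J/(m²·K).
ω = 2π / 3.15×10^7 s = 1.99×10^-7 s⁻¹.
Phase lag φ = arctan(Cω/λ) = arctan(69.5/10.60) = 1.42 rad.
Time lag = φ / ω = 1.42 / 1.99×10^-7 = 7.12×10^6 s = 82.5 days.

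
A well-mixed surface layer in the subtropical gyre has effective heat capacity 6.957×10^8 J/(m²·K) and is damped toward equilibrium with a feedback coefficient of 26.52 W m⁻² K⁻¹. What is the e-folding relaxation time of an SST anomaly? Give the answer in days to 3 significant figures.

Areal heat capacity C = 6.957×10^8 J/(m²·K) (given).
Relaxation time τ = C / λ = 6.96×10^8 / 26.52 = 2.62×10^7 s.
In days: 2.62×10^7 s / (86400 s/day) = 304 days.

304 days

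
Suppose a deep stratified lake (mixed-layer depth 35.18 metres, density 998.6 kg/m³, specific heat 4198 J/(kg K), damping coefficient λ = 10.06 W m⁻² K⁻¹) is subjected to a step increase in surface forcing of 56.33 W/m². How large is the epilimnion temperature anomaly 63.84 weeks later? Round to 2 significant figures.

Areal heat capacity C = ρ c_p D = 998.6 × 4198 × 35.18 = 1.47×10^8 J/(m^2 K).
τ = C / λ = 1.47×10^8 / 10.06 = 1.47×10^7 s.
Equilibrium anomaly ΔT_eq = F / λ = 56.33 / 10.06 = 5.60 K.
t = 63.84 weeks = 3.86×10^7 s, so t/τ = 2.63.
ΔT(t) = ΔT_eq (1 − e^(−t/τ)) = 5.60 × (1 − e^−2.63) = 5.20 K.

5.2 K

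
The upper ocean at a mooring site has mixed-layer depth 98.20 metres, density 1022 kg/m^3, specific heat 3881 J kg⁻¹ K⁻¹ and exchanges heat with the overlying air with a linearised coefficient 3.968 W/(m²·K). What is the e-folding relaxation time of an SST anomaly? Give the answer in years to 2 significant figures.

3.1 years

Areal heat capacity C = ρ c_p D = 1022 × 3881 × 98.20 = 3.89×10^8 J m⁻² K⁻¹.
Relaxation time τ = C / λ = 3.89×10^8 / 3.968 = 9.82×10^7 s.
In years: 9.82×10^7 s / (3.156×10^7 s/year) = 3.11 years.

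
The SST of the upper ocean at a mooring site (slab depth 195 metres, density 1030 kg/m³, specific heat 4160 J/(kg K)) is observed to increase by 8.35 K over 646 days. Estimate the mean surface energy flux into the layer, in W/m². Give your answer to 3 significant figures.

125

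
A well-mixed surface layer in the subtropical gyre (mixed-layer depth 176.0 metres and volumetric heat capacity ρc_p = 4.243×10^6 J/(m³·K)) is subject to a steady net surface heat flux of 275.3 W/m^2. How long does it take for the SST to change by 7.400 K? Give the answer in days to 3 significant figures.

Areal heat capacity C = ρc_p × D = 4.243×10^6 × 176.0 = 7.47×10^8 J/(m^2 K).
Time required: Δt = C ΔT / F = 7.47×10^8 × 7.400 / 275.3 = 2.01×10^7 s.
In days: 2.01×10^7 s / (86400 s/day) = 232 days.

232 days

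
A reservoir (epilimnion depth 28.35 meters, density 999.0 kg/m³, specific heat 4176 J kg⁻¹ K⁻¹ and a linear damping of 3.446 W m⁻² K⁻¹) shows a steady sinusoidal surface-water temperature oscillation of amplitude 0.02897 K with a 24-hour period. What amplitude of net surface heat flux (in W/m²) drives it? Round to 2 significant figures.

250

Areal heat capacity C = ρ c_p D = 999.0 × 4176 × 28.35 = 1.18×10^8 J/(m^2 K).
ω = 2π / 86400 s = 7.27×10^-5 s⁻¹.
√((Cω)² + λ²) = √((8600)² + 3.446²) = 8600 W/(m²·K).
F₀ = A × √((Cω)²+λ²) = 0.02897 × 8600 = 249 W/m².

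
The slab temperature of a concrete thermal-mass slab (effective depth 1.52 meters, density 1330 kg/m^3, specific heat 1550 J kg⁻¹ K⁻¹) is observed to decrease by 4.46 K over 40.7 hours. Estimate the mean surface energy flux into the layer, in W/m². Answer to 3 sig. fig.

-95.4

Areal heat capacity C = ρ c_p D = 1330 × 1550 × 1.52 = 3.13×10^6 J/(m²·K).
Required heat per unit area: Q = C ΔT = 3.13×10^6 × -4.46 = -1.40×10^7 J/m².
Flux F = Q / Δt = -1.40×10^7 / 1.47×10^5 s = -95.4 W/m².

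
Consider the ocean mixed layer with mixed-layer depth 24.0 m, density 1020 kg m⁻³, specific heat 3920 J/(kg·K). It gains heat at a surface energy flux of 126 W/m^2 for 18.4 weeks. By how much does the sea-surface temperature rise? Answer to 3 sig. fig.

Areal heat capacity C = ρ c_p D = 1020 × 3920 × 24.0 = 9.60×10^7 J m⁻² K⁻¹.
Net heat input Q = F Δt = 126 × (18.4 weeks × 6.048×10^5 s/week) = 1.40×10^9 J/m².
ΔT = Q / C = 1.40×10^9 / 9.60×10^7 = 14.6 K.

14.6 K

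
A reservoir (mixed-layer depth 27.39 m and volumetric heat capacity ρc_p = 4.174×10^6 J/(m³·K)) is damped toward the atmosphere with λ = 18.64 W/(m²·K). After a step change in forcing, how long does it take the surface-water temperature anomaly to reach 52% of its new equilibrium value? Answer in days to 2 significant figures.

52 days

Areal heat capacity C = ρc_p × D = 4.174×10^6 × 27.39 = 1.14×10^8 J/(m²·K).
τ = C / λ = 1.14×10^8 / 18.64 = 6.13×10^6 s.
Fraction reached: 1 − e^(−t/τ) = 0.52 ⇒ t = −τ ln(1 − 0.52) = τ × 0.734.
t = 4.50×10^6 s = 52.1 days.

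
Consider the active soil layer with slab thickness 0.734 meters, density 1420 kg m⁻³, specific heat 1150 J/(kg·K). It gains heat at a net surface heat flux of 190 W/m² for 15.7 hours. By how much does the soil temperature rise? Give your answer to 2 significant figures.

9.0 K

Areal heat capacity C = ρ c_p D = 1420 × 1150 × 0.734 = 1.20×10^6 J m⁻² K⁻¹.
Net heat input Q = F Δt = 190 × (15.7 hours × 3600 s/hour) = 1.07×10^7 J/m².
ΔT = Q / C = 1.07×10^7 / 1.20×10^6 = 8.96 K.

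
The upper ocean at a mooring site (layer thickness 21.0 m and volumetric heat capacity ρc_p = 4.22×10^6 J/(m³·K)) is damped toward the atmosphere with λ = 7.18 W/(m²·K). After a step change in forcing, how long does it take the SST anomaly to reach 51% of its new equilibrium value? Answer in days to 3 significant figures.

102 days

Areal heat capacity C = ρc_p × D = 4.22×10^6 × 21.0 = 8.86×10^7 J/(m²·K).
τ = C / λ = 8.86×10^7 / 7.18 = 1.23×10^7 s.
Fraction reached: 1 − e^(−t/τ) = 0.51 ⇒ t = −τ ln(1 − 0.51) = τ × 0.713.
t = 8.80×10^6 s = 102 days.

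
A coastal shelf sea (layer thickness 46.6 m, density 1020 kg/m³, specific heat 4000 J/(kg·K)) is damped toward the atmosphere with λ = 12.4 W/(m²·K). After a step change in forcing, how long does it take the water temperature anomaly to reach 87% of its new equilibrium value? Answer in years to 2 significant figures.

0.99 years

Areal heat capacity C = ρ c_p D = 1020 × 4000 × 46.6 = 1.90×10^8 J/(m²·K).
τ = C / λ = 1.90×10^8 / 12.4 = 1.53×10^7 s.
Fraction reached: 1 − e^(−t/τ) = 0.87 ⇒ t = −τ ln(1 − 0.87) = τ × 2.04.
t = 3.13×10^7 s = 0.991 years.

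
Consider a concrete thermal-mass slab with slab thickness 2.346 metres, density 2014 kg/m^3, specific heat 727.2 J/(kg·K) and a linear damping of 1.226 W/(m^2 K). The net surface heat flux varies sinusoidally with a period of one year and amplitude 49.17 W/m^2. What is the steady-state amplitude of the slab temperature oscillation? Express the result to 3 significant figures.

Areal heat capacity C = ρ c_p D = 2014 × 727.2 × 2.346 = 3.44×10^6 J/(m^2 K).
Angular frequency ω = 2π / T = 2π / 3.15×10^7 s = 1.99×10^-7 s⁻¹.
√((Cω)² + λ²) = √((0.685)² + 1.226²) = 1.40 W/(m²·K).
Amplitude A = F₀ / √((Cω)²+λ²) = 49.17 / 1.40 = 35.0 K.

35.0 K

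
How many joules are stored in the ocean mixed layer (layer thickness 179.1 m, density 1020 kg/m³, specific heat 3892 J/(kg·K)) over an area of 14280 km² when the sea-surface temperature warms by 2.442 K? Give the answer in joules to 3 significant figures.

Areal heat capacity C = ρ c_p D = 1020 × 3892 × 179.1 = 7.11×10^8 J/(m^2 K).
Heat per unit area: q = C ΔT = 7.11×10^8 × 2.442 = 1.74×10^9 J/m².
Total heat: Q = q × A = 1.74×10^9 × (14280 × 10⁶ m²) = 2.48×10^19 J.

2.48×10^19 J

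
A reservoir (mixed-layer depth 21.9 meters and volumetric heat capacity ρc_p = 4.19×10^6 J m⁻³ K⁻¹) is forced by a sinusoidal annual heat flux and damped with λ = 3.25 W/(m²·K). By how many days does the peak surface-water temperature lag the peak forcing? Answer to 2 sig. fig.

81 days

Areal heat capacity C = ρc_p × D = 4.19×10^6 × 21.9 = 9.18×10^7 J/(m²·K).
ω = 2π / 3.15×10^7 s = 1.99×10^-7 s⁻¹.
Phase lag φ = arctan(Cω/λ) = arctan(18.3/3.25) = 1.39 rad.
Time lag = φ / ω = 1.39 / 1.99×10^-7 = 7.00×10^6 s = 81.0 days.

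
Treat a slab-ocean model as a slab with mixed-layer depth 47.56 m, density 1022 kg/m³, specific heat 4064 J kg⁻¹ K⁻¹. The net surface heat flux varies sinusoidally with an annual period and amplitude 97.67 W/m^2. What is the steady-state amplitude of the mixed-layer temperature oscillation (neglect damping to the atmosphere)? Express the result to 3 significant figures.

Areal heat capacity C = ρ c_p D = 1022 × 4064 × 47.56 = 1.98×10^8 J/(m^2 K).
Angular frequency ω = 2π / T = 2π / 3.15×10^7 s = 1.99×10^-7 s⁻¹.
Cω = 1.98×10^8 × 1.99×10^-7 = 39.4 W/(m²·K).
Amplitude A = F₀ / (Cω) = 97.67 / 39.4 = 2.48 K.

2.48 K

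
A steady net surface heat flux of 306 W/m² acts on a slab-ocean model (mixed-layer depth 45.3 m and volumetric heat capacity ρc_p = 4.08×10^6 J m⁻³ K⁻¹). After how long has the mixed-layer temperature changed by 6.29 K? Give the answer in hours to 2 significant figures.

Areal heat capacity C = ρc_p × D = 4.08×10^6 × 45.3 = 1.85×10^8 J/(m^2 K).
Time required: Δt = C ΔT / F = 1.85×10^8 × 6.29 / 306 = 3.80×10^6 s.
In hours: 3.80×10^6 s / (3600 s/hour) = 1060 hours.

1100 hours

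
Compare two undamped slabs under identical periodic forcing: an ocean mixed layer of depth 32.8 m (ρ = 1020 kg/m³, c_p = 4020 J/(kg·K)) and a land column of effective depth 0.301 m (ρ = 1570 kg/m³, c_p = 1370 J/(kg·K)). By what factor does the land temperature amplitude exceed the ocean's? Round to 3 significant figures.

C_ocean = 1020 × 4020 × 32.8 = 1.34×10^8 J/(m²·K).
C_land = 1570 × 1370 × 0.301 = 6.47×10^5 J/(m²·K).
Undamped amplitude ∝ 1/C, so A_land/A_ocean = C_ocean/C_land = 208.

208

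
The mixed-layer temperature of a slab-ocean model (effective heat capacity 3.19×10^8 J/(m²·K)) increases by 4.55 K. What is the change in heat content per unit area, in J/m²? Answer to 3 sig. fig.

Areal heat capacity C = 3.19×10^8 J/(m²·K) (given).
ΔQ = C ΔT = 3.19×10^8 × 4.55 = 1.45×10^9 J/m².

1.45×10^9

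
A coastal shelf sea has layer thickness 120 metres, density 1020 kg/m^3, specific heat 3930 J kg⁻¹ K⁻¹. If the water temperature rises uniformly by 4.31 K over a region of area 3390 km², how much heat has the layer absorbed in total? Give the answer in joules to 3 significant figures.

7.03×10^18 J

Areal heat capacity C = ρ c_p D = 1020 × 3930 × 120 = 4.81×10^8 J/(m^2 K).
Heat per unit area: q = C ΔT = 4.81×10^8 × 4.31 = 2.07×10^9 J/m².
Total heat: Q = q × A = 2.07×10^9 × (3390 × 10⁶ m²) = 7.03×10^18 J.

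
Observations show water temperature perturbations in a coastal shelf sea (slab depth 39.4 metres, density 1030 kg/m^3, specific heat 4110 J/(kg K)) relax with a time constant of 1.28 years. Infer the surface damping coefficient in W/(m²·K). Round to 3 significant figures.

Areal heat capacity C = ρ c_p D = 1030 × 4110 × 39.4 = 1.67×10^8 J/(m^2 K).
τ = 1.28 years = 4.04×10^7 s.
λ = C / τ = 1.67×10^8 / 4.04×10^7 = 4.13 W/(m²·K).

4.13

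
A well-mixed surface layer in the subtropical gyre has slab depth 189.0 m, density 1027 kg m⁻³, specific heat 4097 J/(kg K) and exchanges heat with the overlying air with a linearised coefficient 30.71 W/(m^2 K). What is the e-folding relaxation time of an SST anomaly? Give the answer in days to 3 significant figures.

Areal heat capacity C = ρ c_p D = 1027 × 4097 × 189.0 = 7.95×10^8 J/(m^2 K).
Relaxation time τ = C / λ = 7.95×10^8 / 30.71 = 2.59×10^7 s.
In days: 2.59×10^7 s / (86400 s/day) = 300 days.

300 days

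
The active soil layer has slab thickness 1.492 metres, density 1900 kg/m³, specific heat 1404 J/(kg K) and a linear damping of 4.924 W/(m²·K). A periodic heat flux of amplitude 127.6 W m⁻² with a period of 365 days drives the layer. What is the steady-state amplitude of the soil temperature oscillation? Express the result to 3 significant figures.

Areal heat capacity C = ρ c_p D = 1900 × 1404 × 1.492 = 3.98×10^6 J m⁻² K⁻¹.
Angular frequency ω = 2π / T = 2π / 3.15×10^7 s = 1.99×10^-7 s⁻¹.
√((Cω)² + λ²) = √((0.793)² + 4.924²) = 4.99 W/(m²·K).
Amplitude A = F₀ / √((Cω)²+λ²) = 127.6 / 4.99 = 25.6 K.

25.6 K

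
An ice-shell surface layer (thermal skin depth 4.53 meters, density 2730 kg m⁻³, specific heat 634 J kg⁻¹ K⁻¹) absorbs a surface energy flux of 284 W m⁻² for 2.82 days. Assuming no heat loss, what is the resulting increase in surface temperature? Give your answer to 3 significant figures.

Areal heat capacity C = ρ c_p D = 2730 × 634 × 4.53 = 7.84×10^6 J m⁻² K⁻¹.
Net heat input Q = F Δt = 284 × (2.82 days × 86400 s/day) = 6.92×10^7 J/m².
ΔT = Q / C = 6.92×10^7 / 7.84×10^6 = 8.83 K.

8.83 K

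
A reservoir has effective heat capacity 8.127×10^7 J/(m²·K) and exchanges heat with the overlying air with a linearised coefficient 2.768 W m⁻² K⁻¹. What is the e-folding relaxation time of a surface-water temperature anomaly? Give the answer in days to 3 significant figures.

340 days

Areal heat capacity C = 8.127×10^7 J/(m²·K) (given).
Relaxation time τ = C / λ = 8.13×10^7 / 2.768 = 2.94×10^7 s.
In days: 2.94×10^7 s / (86400 s/day) = 340 days.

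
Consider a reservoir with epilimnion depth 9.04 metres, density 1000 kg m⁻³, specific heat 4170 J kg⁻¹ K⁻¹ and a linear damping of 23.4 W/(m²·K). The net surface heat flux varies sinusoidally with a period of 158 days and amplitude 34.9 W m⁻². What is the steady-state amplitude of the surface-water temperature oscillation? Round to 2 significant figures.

1.2 K

Areal heat capacity C = ρ c_p D = 1000 × 4170 × 9.04 = 3.77×10^7 J/(m^2 K).
Angular frequency ω = 2π / T = 2π / 1.37×10^7 s = 4.60×10^-7 s⁻¹.
√((Cω)² + λ²) = √((17.4)² + 23.4²) = 29.1 W/(m²·K).
Amplitude A = F₀ / √((Cω)²+λ²) = 34.9 / 29.1 = 1.20 K.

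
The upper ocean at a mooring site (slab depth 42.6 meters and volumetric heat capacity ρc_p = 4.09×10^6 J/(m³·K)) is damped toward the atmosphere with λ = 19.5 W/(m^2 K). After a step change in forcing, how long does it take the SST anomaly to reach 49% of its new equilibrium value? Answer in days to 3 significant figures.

69.6 days

Areal heat capacity C = ρc_p × D = 4.09×10^6 × 42.6 = 1.74×10^8 J/(m^2 K).
τ = C / λ = 1.74×10^8 / 19.5 = 8.94×10^6 s.
Fraction reached: 1 − e^(−t/τ) = 0.49 ⇒ t = −τ ln(1 − 0.49) = τ × 0.673.
t = 6.02×10^6 s = 69.6 days.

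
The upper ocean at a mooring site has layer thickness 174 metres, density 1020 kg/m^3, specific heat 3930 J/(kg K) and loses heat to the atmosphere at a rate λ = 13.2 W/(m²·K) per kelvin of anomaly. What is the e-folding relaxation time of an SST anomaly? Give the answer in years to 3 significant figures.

1.67 years

Areal heat capacity C = ρ c_p D = 1020 × 3930 × 174 = 6.97×10^8 J m⁻² K⁻¹.
Relaxation time τ = C / λ = 6.97×10^8 / 13.2 = 5.28×10^7 s.
In years: 5.28×10^7 s / (3.156×10^7 s/year) = 1.67 years.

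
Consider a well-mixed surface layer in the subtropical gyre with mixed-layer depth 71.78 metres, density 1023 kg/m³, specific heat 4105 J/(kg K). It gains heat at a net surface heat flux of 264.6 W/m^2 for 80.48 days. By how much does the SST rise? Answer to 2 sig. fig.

6.1 K

Areal heat capacity C = ρ c_p D = 1023 × 4105 × 71.78 = 3.01×10^8 J/(m²·K).
Net heat input Q = F Δt = 264.6 × (80.48 days × 86400 s/day) = 1.84×10^9 J/m².
ΔT = Q / C = 1.84×10^9 / 3.01×10^8 = 6.10 K.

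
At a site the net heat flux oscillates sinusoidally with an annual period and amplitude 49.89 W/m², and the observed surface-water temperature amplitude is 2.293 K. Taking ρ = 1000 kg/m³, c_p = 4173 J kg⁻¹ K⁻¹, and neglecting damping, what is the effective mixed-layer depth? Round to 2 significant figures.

26 m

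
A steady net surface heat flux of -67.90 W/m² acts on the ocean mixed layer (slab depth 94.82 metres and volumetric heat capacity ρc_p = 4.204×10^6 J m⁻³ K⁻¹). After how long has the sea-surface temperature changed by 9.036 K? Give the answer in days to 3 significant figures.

614 days

Areal heat capacity C = ρc_p × D = 4.204×10^6 × 94.82 = 3.99×10^8 J/(m²·K).
Time required: Δt = C ΔT / F = 3.99×10^8 × -9.036 / -67.90 = 5.30×10^7 s.
In days: 5.30×10^7 s / (86400 s/day) = 614 days.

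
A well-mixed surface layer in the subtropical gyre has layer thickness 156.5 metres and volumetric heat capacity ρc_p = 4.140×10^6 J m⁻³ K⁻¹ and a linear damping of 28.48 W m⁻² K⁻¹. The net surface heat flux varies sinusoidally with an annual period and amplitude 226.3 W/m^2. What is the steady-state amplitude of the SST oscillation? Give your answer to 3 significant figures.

Areal heat capacity C = ρc_p × D = 4.140×10^6 × 156.5 = 6.48×10^8 J/(m^2 K).
Angular frequency ω = 2π / T = 2π / 3.15×10^7 s = 1.99×10^-7 s⁻¹.
√((Cω)² + λ²) = √((129)² + 28.48²) = 132 W/(m²·K).
Amplitude A = F₀ / √((Cω)²+λ²) = 226.3 / 132 = 1.71 K.

1.71 K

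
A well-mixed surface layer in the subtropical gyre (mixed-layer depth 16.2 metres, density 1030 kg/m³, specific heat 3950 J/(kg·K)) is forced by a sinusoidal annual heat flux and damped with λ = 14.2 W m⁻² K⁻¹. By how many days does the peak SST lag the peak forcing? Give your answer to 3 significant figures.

43.4 days

Areal heat capacity C = ρ c_p D = 1030 × 3950 × 16.2 = 6.59×10^7 J m⁻² K⁻¹.
ω = 2π / 3.15×10^7 s = 1.99×10^-7 s⁻¹.
Phase lag φ = arctan(Cω/λ) = arctan(13.1/14.2) = 0.746 rad.
Time lag = φ / ω = 0.746 / 1.99×10^-7 = 3.75×10^6 s = 43.4 days.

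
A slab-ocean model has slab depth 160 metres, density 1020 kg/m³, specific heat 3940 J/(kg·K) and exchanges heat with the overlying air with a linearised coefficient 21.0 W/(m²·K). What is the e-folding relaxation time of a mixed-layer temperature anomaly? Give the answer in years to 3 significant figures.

0.970 years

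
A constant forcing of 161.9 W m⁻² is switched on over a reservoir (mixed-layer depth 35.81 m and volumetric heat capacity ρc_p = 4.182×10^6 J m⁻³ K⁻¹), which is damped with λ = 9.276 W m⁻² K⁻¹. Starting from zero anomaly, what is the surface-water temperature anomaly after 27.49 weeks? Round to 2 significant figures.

11 K

Areal heat capacity C = ρc_p × D = 4.182×10^6 × 35.81 = 1.50×10^8 J/(m^2 K).
τ = C / λ = 1.50×10^8 / 9.276 = 1.61×10^7 s.
Equilibrium anomaly ΔT_eq = F / λ = 161.9 / 9.276 = 17.5 K.
t = 27.49 weeks = 1.66×10^7 s, so t/τ = 1.03.
ΔT(t) = ΔT_eq (1 − e^(−t/τ)) = 17.5 × (1 − e^−1.03) = 11.2 K.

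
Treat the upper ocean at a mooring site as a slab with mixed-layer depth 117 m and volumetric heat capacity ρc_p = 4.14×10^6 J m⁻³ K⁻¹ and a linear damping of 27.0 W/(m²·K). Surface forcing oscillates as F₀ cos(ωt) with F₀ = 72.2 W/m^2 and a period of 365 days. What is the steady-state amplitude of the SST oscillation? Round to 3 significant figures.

0.720 K

Areal heat capacity C = ρc_p × D = 4.14×10^6 × 117 = 4.84×10^8 J/(m^2 K).
Angular frequency ω = 2π / T = 2π / 3.15×10^7 s = 1.99×10^-7 s⁻¹.
√((Cω)² + λ²) = √((96.5)² + 27.0²) = 100 W/(m²·K).
Amplitude A = F₀ / √((Cω)²+λ²) = 72.2 / 100 = 0.720 K.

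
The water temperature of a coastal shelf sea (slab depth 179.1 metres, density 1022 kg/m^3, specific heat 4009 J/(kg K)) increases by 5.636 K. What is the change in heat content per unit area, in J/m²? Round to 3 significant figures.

4.14×10^9

Areal heat capacity C = ρ c_p D = 1022 × 4009 × 179.1 = 7.34×10^8 J/(m²·K).
ΔQ = C ΔT = 7.34×10^8 × 5.636 = 4.14×10^9 J/m².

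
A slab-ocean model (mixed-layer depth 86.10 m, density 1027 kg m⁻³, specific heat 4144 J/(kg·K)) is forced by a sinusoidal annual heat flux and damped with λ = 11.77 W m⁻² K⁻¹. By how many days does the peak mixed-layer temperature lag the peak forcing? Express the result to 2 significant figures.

82 days

Areal heat capacity C = ρ c_p D = 1027 × 4144 × 86.10 = 3.66×10^8 J m⁻² K⁻¹.
ω = 2π / 3.15×10^7 s = 1.99×10^-7 s⁻¹.
Phase lag φ = arctan(Cω/λ) = arctan(73.0/11.77) = 1.41 rad.
Time lag = φ / ω = 1.41 / 1.99×10^-7 = 7.08×10^6 s = 82.0 days.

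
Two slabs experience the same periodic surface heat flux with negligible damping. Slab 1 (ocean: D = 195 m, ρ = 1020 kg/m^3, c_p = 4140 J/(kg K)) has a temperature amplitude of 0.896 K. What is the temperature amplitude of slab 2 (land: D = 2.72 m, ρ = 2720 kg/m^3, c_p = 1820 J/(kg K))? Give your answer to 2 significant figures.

C_ocean = 8.23×10^8 J/(m²·K); C_land = 1.35×10^7 J/(m²·K).
A ∝ 1/C ⇒ A_land = A_ocean × C_ocean/C_land = 0.896 × 61.2 = 54.8 K.

55 K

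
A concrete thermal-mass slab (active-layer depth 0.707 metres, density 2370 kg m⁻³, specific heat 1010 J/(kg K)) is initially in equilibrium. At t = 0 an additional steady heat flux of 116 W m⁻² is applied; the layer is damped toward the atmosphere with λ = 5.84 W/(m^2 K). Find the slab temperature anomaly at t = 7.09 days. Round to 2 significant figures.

Areal heat capacity C = ρ c_p D = 2370 × 1010 × 0.707 = 1.69×10^6 J/(m^2 K).
τ = C / λ = 1.69×10^6 / 5.84 = 2.90×10^5 s.
Equilibrium anomaly ΔT_eq = F / λ = 116 / 5.84 = 19.9 K.
t = 7.09 days = 6.13×10^5 s, so t/τ = 2.11.
ΔT(t) = ΔT_eq (1 − e^(−t/τ)) = 19.9 × (1 − e^−2.11) = 17.5 K.

17 K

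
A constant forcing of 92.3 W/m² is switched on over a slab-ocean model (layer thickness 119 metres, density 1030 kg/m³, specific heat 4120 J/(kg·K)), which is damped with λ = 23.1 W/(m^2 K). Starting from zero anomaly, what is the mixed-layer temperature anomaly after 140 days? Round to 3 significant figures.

Areal heat capacity C = ρ c_p D = 1030 × 4120 × 119 = 5.05×10^8 J/(m^2 K).
τ = C / λ = 5.05×10^8 / 23.1 = 2.19×10^7 s.
Equilibrium anomaly ΔT_eq = F / λ = 92.3 / 23.1 = 4.00 K.
t = 140 days = 1.21×10^7 s, so t/τ = 0.553.
ΔT(t) = ΔT_eq (1 − e^(−t/τ)) = 4.00 × (1 − e^−0.553) = 1.70 K.

1.70 K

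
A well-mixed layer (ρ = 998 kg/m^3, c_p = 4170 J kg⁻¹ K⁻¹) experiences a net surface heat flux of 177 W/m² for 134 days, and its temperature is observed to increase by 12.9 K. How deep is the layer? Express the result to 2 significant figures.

Heat input Q = F Δt = 177 × 1.16×10^7 s = 2.05×10^9 J/m².
Required areal heat capacity C = Q / ΔT = 1.59×10^8 J/(m²·K).
Depth D = C / (ρ c_p) = 1.59×10^8 / (998 × 4170) = 38.2 m.

38 m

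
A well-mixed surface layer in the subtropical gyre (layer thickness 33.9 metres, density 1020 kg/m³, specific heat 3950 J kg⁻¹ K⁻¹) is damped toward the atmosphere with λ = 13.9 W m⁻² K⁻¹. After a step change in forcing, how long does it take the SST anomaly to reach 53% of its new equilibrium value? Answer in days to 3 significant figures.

85.9 days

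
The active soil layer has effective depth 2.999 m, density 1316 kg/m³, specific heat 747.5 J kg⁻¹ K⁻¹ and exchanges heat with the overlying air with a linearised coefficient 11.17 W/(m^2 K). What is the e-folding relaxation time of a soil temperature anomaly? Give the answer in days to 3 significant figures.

Areal heat capacity C = ρ c_p D = 1316 × 747.5 × 2.999 = 2.95×10^6 J m⁻² K⁻¹.
Relaxation time τ = C / λ = 2.95×10^6 / 11.17 = 2.64×10^5 s.
In days: 2.64×10^5 s / (86400 s/day) = 3.06 days.

3.06 days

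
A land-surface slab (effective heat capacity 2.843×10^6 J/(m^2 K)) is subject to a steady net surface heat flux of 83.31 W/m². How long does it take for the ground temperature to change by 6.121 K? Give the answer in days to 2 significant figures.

2.4 days

Areal heat capacity C = 2.843×10^6 J/(m^2 K) (given).
Time required: Δt = C ΔT / F = 2.84×10^6 × 6.121 / 83.31 = 2.09×10^5 s.
In days: 2.09×10^5 s / (86400 s/day) = 2.42 days.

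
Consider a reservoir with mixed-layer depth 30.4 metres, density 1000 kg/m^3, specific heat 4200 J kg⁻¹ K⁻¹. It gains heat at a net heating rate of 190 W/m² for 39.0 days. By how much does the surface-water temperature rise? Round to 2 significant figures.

5.0 K

Areal heat capacity C = ρ c_p D = 1000 × 4200 × 30.4 = 1.28×10^8 J m⁻² K⁻¹.
Net heat input Q = F Δt = 190 × (39.0 days × 86400 s/day) = 6.40×10^8 J/m².
ΔT = Q / C = 6.40×10^8 / 1.28×10^8 = 5.01 K.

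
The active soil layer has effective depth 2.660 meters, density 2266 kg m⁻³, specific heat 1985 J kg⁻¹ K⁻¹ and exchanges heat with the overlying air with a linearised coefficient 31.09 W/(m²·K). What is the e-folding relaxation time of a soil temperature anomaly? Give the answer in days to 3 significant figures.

Areal heat capacity C = ρ c_p D = 2266 × 1985 × 2.660 = 1.20×10^7 J m⁻² K⁻¹.
Relaxation time τ = C / λ = 1.20×10^7 / 31.09 = 3.85×10^5 s.
In days: 3.85×10^5 s / (86400 s/day) = 4.45 days.

4.45 days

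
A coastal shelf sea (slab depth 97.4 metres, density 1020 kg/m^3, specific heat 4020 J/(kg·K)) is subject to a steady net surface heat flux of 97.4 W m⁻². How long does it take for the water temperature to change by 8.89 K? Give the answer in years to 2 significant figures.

Areal heat capacity C = ρ c_p D = 1020 × 4020 × 97.4 = 3.99×10^8 J m⁻² K⁻¹.
Time required: Δt = C ΔT / F = 3.99×10^8 × 8.89 / 97.4 = 3.65×10^7 s.
In years: 3.65×10^7 s / (3.156×10^7 s/year) = 1.16 years.

1.2 years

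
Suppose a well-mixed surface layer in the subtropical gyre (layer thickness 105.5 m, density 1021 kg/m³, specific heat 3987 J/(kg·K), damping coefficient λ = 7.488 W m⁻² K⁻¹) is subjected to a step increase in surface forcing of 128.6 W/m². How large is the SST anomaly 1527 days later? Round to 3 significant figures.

15.5 K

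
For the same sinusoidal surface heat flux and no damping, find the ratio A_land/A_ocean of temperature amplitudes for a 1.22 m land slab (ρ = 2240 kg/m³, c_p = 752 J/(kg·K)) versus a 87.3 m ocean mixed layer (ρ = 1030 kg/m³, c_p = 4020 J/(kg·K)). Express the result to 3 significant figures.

176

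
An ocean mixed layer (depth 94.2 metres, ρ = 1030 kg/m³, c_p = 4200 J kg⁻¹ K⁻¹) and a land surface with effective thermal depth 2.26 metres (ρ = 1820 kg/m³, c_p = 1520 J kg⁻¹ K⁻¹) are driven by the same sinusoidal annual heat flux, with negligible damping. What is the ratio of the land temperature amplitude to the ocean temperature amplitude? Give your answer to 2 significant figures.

65

C_ocean = 1030 × 4200 × 94.2 = 4.08×10^8 J/(m²·K).
C_land = 1820 × 1520 × 2.26 = 6.25×10^6 J/(m²·K).
Undamped amplitude ∝ 1/C, so A_land/A_ocean = C_ocean/C_land = 65.2.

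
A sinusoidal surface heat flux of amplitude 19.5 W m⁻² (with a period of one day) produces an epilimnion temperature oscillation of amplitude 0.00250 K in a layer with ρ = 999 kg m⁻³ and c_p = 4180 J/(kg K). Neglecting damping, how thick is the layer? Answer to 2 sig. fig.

26 m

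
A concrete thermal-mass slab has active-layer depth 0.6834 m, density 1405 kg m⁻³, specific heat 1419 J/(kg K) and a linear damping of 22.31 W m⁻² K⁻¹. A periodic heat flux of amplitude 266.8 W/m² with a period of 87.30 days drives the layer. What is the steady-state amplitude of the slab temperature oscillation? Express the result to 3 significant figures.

Areal heat capacity C = ρ c_p D = 1405 × 1419 × 0.6834 = 1.36×10^6 J m⁻² K⁻¹.
Angular frequency ω = 2π / T = 2π / 7.54×10^6 s = 8.33×10^-7 s⁻¹.
√((Cω)² + λ²) = √((1.13)² + 22.31²) = 22.3 W/(m²·K).
Amplitude A = F₀ / √((Cω)²+λ²) = 266.8 / 22.3 = 11.9 K.

11.9 K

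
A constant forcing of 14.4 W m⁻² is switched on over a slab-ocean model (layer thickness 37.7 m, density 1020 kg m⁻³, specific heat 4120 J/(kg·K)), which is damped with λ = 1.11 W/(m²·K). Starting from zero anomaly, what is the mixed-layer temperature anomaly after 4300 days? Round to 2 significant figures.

12 K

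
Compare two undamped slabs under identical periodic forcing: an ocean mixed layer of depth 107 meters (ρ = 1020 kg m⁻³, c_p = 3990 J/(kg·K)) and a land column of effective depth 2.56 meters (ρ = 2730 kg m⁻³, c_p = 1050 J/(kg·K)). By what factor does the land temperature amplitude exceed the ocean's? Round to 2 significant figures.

C_ocean = 1020 × 3990 × 107 = 4.35×10^8 J/(m²·K).
C_land = 2730 × 1050 × 2.56 = 7.34×10^6 J/(m²·K).
Undamped amplitude ∝ 1/C, so A_land/A_ocean = C_ocean/C_land = 59.3.

59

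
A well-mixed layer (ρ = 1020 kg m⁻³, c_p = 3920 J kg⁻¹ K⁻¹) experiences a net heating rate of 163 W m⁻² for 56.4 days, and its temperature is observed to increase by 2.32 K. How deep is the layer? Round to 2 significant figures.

86 m

Heat input Q = F Δt = 163 × 4.87×10^6 s = 7.94×10^8 J/m².
Required areal heat capacity C = Q / ΔT = 3.42×10^8 J/(m²·K).
Depth D = C / (ρ c_p) = 3.42×10^8 / (1020 × 3920) = 85.6 m.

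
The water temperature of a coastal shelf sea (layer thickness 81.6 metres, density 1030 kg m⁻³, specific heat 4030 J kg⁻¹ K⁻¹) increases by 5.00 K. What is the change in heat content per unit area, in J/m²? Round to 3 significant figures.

Areal heat capacity C = ρ c_p D = 1030 × 4030 × 81.6 = 3.39×10^8 J/(m^2 K).
ΔQ = C ΔT = 3.39×10^8 × 5.00 = 1.69×10^9 J/m².

1.69×10^9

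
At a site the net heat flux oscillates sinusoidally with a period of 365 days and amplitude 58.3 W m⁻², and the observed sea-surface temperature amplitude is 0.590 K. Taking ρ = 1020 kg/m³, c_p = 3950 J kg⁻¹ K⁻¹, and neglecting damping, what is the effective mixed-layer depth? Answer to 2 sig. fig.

ω = 2π / 3.15×10^7 s = 1.99×10^-7 s⁻¹.
Required C = F₀ / (A ω) = 58.3 / (0.590 × 1.99×10^-7) = 4.96×10^8 J/(m²·K).
D = C / (ρ c_p) = 4.96×10^8 / (1020 × 3950) = 123 m.

120 m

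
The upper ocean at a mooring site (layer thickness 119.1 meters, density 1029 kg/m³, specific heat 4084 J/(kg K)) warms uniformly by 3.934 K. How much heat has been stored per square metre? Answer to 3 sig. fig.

1.97×10^9

Areal heat capacity C = ρ c_p D = 1029 × 4084 × 119.1 = 5.01×10^8 J m⁻² K⁻¹.
ΔQ = C ΔT = 5.01×10^8 × 3.934 = 1.97×10^9 J/m².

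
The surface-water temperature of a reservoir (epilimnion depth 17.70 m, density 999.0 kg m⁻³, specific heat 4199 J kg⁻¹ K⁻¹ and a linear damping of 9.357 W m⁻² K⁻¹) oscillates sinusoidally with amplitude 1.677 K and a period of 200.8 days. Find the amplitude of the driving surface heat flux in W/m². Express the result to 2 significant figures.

48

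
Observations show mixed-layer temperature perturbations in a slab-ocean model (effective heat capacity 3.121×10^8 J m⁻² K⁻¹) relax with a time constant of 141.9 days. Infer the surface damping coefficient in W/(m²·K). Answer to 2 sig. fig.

Areal heat capacity C = 3.121×10^8 J m⁻² K⁻¹ (given).
τ = 141.9 days = 1.23×10^7 s.
λ = C / τ = 3.12×10^8 / 1.23×10^7 = 25.5 W/(m²·K).

25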